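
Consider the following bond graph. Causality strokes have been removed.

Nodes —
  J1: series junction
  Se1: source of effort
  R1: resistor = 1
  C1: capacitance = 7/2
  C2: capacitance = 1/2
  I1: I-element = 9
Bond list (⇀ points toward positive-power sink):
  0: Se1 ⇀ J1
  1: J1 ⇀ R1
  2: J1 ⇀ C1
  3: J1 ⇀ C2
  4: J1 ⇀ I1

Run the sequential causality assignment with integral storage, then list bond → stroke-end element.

b0 stroke→J1
b1 stroke→J1
b2 stroke→J1
b3 stroke→J1
b4 stroke→I1

bond 0 →J1  (Se1 (Se) sets effort on bond)
bond 2 →J1  (C1: C, integral causality)
bond 3 →J1  (prefer integral on C2)
bond 4 →I1  (I1 integral (f out))
bond 1 →J1  (J1 flow already set via bond 4)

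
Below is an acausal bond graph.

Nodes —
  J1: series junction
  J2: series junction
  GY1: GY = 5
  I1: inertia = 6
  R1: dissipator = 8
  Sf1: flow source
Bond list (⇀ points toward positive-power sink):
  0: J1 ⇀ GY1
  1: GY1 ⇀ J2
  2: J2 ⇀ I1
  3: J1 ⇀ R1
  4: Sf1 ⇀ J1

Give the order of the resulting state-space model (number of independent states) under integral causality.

1  (I1 all integral)

β4 stroke→Sf1  (source Sf1 imposes f)
β0 stroke→J1  (J1 flow already set via bond 4)
β3 stroke→J1  (J1: bond 4 brought flow, rest push out)
β1 stroke→J2  (GY1: gyrator matches bond 0)
β2 stroke→I1  (J2: last free bond brings flow in)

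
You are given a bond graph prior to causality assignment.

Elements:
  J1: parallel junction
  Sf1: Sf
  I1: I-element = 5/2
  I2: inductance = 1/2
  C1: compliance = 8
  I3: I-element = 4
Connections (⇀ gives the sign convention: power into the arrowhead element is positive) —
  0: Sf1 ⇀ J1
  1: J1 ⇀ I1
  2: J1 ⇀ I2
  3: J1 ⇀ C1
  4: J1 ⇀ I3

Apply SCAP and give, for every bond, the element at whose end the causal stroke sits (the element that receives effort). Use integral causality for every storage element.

#0 |Sf1  (Sf1 (Sf) sets flow on bond)
#1 |I1  (I1: I, integral causality)
#2 |I2  (prefer integral on I2)
#3 |J1  (C1 integral (e out))
#4 |I3  (0-jn J1 has e-setter on 3)

#0 →Sf1
#1 →I1
#2 →I2
#3 →J1
#4 →I3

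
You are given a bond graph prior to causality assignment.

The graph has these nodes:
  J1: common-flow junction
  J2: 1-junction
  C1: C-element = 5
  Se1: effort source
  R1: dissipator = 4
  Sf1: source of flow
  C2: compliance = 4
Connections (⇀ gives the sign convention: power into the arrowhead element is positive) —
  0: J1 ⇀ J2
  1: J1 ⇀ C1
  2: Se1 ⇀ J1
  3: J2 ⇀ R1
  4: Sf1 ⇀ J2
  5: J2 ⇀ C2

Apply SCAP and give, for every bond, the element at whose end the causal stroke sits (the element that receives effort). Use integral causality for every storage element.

#2 |J1  (Se1 fixes effort; stroke away)
#4 |Sf1  (Sf1 fixes flow; stroke at Sf1)
#0 |J2  (common-f at J2 fixed by 4)
#3 |J2  (common-f at J2 fixed by 4)
#5 |J2  (1-jn J2 has f-setter on 4)
#1 |J1  (J1: bond 0 brought flow, rest push out)

bond 0 |J2
bond 1 |J1
bond 2 |J1
bond 3 |J2
bond 4 |Sf1
bond 5 |J2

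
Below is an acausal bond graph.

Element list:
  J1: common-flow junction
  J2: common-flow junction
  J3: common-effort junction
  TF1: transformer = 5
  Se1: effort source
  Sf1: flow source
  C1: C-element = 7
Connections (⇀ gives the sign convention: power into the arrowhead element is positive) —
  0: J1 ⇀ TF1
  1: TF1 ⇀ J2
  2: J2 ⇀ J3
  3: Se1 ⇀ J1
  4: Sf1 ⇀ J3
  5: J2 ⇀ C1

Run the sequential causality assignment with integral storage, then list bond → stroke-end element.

b0 stroke at TF1
b1 stroke at J2
b2 stroke at J3
b3 stroke at J1
b4 stroke at Sf1
b5 stroke at J2

bond 3 |J1  (Se1 fixes effort; stroke away)
bond 4 |Sf1  (Sf1 fixes flow; stroke at Sf1)
bond 0 |TF1  (only one flow-in slot at J1)
bond 2 |J3  (J3 needs exactly one e-in)
bond 1 |J2  (through TF1, causality passes straight; one stroke at TF1)
bond 5 |J2  (J2: bond 2 brought flow, rest push out)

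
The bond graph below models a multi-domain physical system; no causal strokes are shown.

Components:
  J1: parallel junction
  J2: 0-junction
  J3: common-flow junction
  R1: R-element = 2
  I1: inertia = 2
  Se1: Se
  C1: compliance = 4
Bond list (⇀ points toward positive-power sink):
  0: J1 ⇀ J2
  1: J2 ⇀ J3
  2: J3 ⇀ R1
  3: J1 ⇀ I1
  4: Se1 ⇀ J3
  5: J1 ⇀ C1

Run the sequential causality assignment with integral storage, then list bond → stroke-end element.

β0 →J2
β1 →J3
β2 →R1
β3 →I1
β4 →J3
β5 →J1

#4 →J3  (Se1: effort source, stroke at far end)
#3 →I1  (prefer integral on I1)
#5 →J1  (C1 integral (e out))
#0 →J2  (J1: bond 5 brought effort, rest push out)
#1 →J3  (common-e at J2 fixed by 0)
#2 →R1  (closing 1-jn rule on J3)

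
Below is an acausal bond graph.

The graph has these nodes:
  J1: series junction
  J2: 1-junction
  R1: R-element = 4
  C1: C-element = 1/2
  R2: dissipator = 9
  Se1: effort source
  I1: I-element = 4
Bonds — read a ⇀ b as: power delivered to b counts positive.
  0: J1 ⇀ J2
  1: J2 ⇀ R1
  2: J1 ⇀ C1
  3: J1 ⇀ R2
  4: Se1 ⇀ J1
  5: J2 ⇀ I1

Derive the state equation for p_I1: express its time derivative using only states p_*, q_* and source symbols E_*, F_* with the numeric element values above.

dp_I1/dt = E_Se1 - 13*p_I1/4 - 2*q_C1

bond 4 |J1  (Se1 fixes effort; stroke away)
bond 2 |J1  (prefer integral on C1)
bond 5 |I1  (I1 outputs flow p/I1)
bond 0 |J2  (common-f at J2 fixed by 5)
bond 1 |J2  (J2 flow already set via bond 5)
bond 3 |J1  (J1: bond 0 brought flow, rest push out)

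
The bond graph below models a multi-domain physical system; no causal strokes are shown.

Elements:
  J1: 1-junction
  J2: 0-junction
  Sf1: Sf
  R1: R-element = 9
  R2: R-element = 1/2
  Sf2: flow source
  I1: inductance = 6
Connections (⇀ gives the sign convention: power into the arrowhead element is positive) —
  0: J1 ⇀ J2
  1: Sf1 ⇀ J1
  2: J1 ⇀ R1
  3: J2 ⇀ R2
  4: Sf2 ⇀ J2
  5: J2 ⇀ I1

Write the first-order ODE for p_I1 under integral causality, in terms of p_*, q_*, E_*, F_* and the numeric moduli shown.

#1 stroke→Sf1  (Sf1: flow source, stroke at near end)
#4 stroke→Sf2  (Sf2 fixes flow; stroke at Sf2)
#0 stroke→J1  (J1 flow already set via bond 1)
#2 stroke→J1  (common-f at J1 fixed by 1)
#5 stroke→I1  (I1 outputs flow p/I1)
#3 stroke→J2  (J2: last free bond brings effort in)

dp_I1/dt = F_Sf1/2 + F_Sf2/2 - p_I1/12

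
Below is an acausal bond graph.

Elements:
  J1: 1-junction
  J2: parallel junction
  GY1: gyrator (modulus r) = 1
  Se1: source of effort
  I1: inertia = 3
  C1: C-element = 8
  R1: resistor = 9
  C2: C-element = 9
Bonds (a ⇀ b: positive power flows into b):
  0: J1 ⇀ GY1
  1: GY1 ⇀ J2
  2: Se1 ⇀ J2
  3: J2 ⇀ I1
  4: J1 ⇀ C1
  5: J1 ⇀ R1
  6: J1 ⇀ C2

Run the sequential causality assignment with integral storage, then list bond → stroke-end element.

b0 →GY1
b1 →GY1
b2 →J2
b3 →I1
b4 →J1
b5 →J1
b6 →J1

β2 →J2  (source Se1 imposes e)
β1 →GY1  (0-jn J2 has e-setter on 2)
β3 →I1  (J2 effort already set via bond 2)
β0 →GY1  (GY GY1: same side as bond 1)
β4 →J1  (common-f at J1 fixed by 0)
β5 →J1  (1-jn J1 has f-setter on 0)
β6 →J1  (J1 flow already set via bond 0)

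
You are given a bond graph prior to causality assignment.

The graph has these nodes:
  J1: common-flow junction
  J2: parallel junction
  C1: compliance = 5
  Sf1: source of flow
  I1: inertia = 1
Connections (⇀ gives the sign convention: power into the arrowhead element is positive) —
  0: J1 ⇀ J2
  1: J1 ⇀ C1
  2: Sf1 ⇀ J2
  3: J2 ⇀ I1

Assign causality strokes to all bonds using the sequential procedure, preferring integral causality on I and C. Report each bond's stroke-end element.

b0 stroke→J2
b1 stroke→J1
b2 stroke→Sf1
b3 stroke→I1

bond 2 →Sf1  (source Sf1 imposes f)
bond 1 →J1  (C1 outputs effort q/C1)
bond 0 →J2  (J1 needs exactly one f-in)
bond 3 →I1  (J2: bond 0 brought effort, rest push out)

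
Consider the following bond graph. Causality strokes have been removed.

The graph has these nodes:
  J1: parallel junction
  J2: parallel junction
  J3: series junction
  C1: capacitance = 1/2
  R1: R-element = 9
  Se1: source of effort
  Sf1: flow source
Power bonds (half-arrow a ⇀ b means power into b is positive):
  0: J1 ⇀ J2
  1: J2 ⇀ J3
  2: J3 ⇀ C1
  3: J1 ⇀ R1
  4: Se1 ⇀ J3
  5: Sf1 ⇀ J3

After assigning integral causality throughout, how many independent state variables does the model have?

1  (C1 all integral)

#4 stroke at J3  (source Se1 imposes e)
#5 stroke at Sf1  (Sf1 (Sf) sets flow on bond)
#1 stroke at J3  (J3: bond 5 brought flow, rest push out)
#2 stroke at J3  (J3 flow already set via bond 5)
#0 stroke at J2  (J2: last free bond brings effort in)
#3 stroke at J1  (J1 needs exactly one e-in)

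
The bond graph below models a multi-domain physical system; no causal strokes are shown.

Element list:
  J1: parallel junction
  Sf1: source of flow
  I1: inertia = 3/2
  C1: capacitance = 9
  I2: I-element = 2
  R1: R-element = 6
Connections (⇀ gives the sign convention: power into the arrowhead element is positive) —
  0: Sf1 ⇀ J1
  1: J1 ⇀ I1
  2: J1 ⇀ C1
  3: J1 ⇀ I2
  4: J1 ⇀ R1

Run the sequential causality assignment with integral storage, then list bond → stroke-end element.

#0 stroke at Sf1  (source Sf1 imposes f)
#1 stroke at I1  (I1 outputs flow p/I1)
#2 stroke at J1  (C1 integral (e out))
#3 stroke at I2  (0-jn J1 has e-setter on 2)
#4 stroke at R1  (0-jn J1 has e-setter on 2)

bond 0 stroke→Sf1
bond 1 stroke→I1
bond 2 stroke→J1
bond 3 stroke→I2
bond 4 stroke→R1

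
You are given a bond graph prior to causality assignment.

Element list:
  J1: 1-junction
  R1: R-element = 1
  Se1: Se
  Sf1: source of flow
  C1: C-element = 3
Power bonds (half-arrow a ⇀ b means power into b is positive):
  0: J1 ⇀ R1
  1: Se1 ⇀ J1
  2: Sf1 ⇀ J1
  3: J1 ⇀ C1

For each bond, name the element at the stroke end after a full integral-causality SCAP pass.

#0 stroke at J1
#1 stroke at J1
#2 stroke at Sf1
#3 stroke at J1

β1 stroke→J1  (Se1 fixes effort; stroke away)
β2 stroke→Sf1  (source Sf1 imposes f)
β0 stroke→J1  (common-f at J1 fixed by 2)
β3 stroke→J1  (common-f at J1 fixed by 2)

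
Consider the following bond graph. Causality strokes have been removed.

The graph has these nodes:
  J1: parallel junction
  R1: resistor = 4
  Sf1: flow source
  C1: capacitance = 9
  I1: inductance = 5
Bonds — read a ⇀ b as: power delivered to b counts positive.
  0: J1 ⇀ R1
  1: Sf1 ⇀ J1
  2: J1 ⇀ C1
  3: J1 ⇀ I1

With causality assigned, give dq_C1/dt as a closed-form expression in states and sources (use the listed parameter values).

bond 1 stroke at Sf1  (Sf1: flow source, stroke at near end)
bond 2 stroke at J1  (C1 integral (e out))
bond 0 stroke at R1  (common-e at J1 fixed by 2)
bond 3 stroke at I1  (0-jn J1 has e-setter on 2)

dq_C1/dt = F_Sf1 - p_I1/5 - q_C1/36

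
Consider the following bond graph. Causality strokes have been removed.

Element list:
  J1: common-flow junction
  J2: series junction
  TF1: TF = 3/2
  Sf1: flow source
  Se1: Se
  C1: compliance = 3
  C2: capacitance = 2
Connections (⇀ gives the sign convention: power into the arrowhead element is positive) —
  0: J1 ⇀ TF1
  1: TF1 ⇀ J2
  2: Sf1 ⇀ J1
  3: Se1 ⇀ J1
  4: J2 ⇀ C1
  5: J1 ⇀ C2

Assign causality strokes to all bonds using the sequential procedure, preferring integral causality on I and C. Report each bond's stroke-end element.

#2 |Sf1  (Sf1 (Sf) sets flow on bond)
#3 |J1  (source Se1 imposes e)
#0 |J1  (common-f at J1 fixed by 2)
#5 |J1  (J1 flow already set via bond 2)
#1 |TF1  (TF1: transformer flips bond 0)
#4 |J2  (1-jn J2 has f-setter on 1)

β0 stroke→J1
β1 stroke→TF1
β2 stroke→Sf1
β3 stroke→J1
β4 stroke→J2
β5 stroke→J1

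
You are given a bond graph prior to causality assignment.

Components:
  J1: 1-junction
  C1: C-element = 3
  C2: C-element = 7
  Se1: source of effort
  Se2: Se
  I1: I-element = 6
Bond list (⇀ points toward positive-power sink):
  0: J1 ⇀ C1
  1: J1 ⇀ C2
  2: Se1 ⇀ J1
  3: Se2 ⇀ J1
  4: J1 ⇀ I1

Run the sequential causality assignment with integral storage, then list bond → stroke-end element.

#0 stroke at J1
#1 stroke at J1
#2 stroke at J1
#3 stroke at J1
#4 stroke at I1

bond 2 stroke at J1  (source Se1 imposes e)
bond 3 stroke at J1  (Se2 (Se) sets effort on bond)
bond 0 stroke at J1  (C1: C, integral causality)
bond 1 stroke at J1  (prefer integral on C2)
bond 4 stroke at I1  (only one flow-in slot at J1)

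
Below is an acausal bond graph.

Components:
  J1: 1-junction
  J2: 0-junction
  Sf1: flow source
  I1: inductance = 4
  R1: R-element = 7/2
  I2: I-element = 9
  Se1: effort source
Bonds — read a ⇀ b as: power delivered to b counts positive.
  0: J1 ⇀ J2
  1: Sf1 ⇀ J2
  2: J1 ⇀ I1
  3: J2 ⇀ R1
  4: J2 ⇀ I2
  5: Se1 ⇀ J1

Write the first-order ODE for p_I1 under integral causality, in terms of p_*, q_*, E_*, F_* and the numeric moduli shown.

bond 1 |Sf1  (source Sf1 imposes f)
bond 5 |J1  (Se1 fixes effort; stroke away)
bond 2 |I1  (I1 integral (f out))
bond 0 |J1  (common-f at J1 fixed by 2)
bond 4 |I2  (I2 outputs flow p/I2)
bond 3 |J2  (closing 0-jn rule on J2)

dp_I1/dt = E_Se1 - 7*F_Sf1/2 - 7*p_I1/8 + 7*p_I2/18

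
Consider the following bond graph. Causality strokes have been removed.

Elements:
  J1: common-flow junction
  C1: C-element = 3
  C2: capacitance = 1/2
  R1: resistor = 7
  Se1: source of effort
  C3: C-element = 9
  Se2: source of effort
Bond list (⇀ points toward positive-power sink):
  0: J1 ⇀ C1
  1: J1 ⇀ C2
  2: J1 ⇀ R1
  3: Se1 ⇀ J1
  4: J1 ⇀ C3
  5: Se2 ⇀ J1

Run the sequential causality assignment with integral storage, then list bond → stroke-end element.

β0 |J1
β1 |J1
β2 |R1
β3 |J1
β4 |J1
β5 |J1

b3 stroke→J1  (Se1 (Se) sets effort on bond)
b5 stroke→J1  (source Se2 imposes e)
b0 stroke→J1  (prefer integral on C1)
b1 stroke→J1  (C2 outputs effort q/C2)
b4 stroke→J1  (prefer integral on C3)
b2 stroke→R1  (J1: last free bond brings flow in)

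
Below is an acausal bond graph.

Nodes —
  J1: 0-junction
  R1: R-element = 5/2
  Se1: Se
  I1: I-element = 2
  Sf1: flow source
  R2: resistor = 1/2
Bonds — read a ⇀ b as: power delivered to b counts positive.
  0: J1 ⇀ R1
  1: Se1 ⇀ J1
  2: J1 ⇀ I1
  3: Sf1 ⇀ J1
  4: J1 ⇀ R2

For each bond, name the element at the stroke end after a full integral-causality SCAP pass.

b1 stroke→J1  (Se1 (Se) sets effort on bond)
b3 stroke→Sf1  (source Sf1 imposes f)
b0 stroke→R1  (J1 effort already set via bond 1)
b2 stroke→I1  (common-e at J1 fixed by 1)
b4 stroke→R2  (0-jn J1 has e-setter on 1)

β0 →R1
β1 →J1
β2 →I1
β3 →Sf1
β4 →R2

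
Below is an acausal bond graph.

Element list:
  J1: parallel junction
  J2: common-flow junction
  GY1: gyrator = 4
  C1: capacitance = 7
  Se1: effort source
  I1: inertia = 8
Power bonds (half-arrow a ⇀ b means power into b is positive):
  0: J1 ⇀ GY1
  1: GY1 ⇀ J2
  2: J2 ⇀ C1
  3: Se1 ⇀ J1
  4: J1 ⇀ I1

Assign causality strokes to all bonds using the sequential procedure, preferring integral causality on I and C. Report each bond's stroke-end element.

#0 |GY1
#1 |GY1
#2 |J2
#3 |J1
#4 |I1

#3 |J1  (Se1 (Se) sets effort on bond)
#0 |GY1  (common-e at J1 fixed by 3)
#4 |I1  (common-e at J1 fixed by 3)
#1 |GY1  (GY GY1: same side as bond 0)
#2 |J2  (common-f at J2 fixed by 1)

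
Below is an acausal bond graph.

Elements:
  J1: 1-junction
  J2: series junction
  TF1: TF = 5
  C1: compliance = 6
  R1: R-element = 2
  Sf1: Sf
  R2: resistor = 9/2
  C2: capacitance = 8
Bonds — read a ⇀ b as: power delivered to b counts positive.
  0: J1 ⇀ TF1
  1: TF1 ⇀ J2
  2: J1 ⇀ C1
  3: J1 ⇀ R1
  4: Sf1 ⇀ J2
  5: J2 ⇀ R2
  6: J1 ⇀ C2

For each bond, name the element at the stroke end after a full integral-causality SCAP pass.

#0 stroke at TF1
#1 stroke at J2
#2 stroke at J1
#3 stroke at J1
#4 stroke at Sf1
#5 stroke at J2
#6 stroke at J1

β4 stroke at Sf1  (Sf1: flow source, stroke at near end)
β1 stroke at J2  (J2 flow already set via bond 4)
β5 stroke at J2  (1-jn J2 has f-setter on 4)
β0 stroke at TF1  (TF TF1: opposite of bond 1)
β2 stroke at J1  (1-jn J1 has f-setter on 0)
β3 stroke at J1  (J1: bond 0 brought flow, rest push out)
β6 stroke at J1  (common-f at J1 fixed by 0)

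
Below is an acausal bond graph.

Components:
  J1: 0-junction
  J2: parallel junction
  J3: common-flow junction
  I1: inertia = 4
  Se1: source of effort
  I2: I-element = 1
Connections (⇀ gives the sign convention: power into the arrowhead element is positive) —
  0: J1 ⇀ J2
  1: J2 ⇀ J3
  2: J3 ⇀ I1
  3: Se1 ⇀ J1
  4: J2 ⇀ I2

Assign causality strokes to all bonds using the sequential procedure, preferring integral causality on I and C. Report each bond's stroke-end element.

β0 |J2
β1 |J3
β2 |I1
β3 |J1
β4 |I2

b3 |J1  (source Se1 imposes e)
b0 |J2  (0-jn J1 has e-setter on 3)
b1 |J3  (0-jn J2 has e-setter on 0)
b4 |I2  (J2 effort already set via bond 0)
b2 |I1  (J3: last free bond brings flow in)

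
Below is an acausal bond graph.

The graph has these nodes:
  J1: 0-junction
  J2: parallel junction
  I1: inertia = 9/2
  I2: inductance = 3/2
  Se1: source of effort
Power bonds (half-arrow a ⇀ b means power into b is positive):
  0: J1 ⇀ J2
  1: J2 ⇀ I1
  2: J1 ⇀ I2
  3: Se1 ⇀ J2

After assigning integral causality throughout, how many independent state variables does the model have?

b3 →J2  (Se1 fixes effort; stroke away)
b0 →J1  (J2: bond 3 brought effort, rest push out)
b1 →I1  (0-jn J2 has e-setter on 3)
b2 →I2  (J1 effort already set via bond 0)

2  (I1, I2 all integral)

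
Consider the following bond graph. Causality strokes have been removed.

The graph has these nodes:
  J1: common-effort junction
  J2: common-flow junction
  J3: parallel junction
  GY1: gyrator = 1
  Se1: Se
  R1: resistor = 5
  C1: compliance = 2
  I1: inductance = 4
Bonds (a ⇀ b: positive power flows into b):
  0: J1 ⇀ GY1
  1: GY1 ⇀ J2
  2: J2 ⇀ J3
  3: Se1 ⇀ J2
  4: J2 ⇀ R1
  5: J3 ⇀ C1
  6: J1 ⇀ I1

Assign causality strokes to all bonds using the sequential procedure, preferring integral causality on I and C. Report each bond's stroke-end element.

b0 →J1
b1 →J2
b2 →J2
b3 →J2
b4 →R1
b5 →J3
b6 →I1

β3 stroke at J2  (Se1 (Se) sets effort on bond)
β5 stroke at J3  (C1: C, integral causality)
β2 stroke at J2  (J3: bond 5 brought effort, rest push out)
β6 stroke at I1  (I1: I, integral causality)
β0 stroke at J1  (closing 0-jn rule on J1)
β1 stroke at J2  (GY GY1: same side as bond 0)
β4 stroke at R1  (J2 needs exactly one f-in)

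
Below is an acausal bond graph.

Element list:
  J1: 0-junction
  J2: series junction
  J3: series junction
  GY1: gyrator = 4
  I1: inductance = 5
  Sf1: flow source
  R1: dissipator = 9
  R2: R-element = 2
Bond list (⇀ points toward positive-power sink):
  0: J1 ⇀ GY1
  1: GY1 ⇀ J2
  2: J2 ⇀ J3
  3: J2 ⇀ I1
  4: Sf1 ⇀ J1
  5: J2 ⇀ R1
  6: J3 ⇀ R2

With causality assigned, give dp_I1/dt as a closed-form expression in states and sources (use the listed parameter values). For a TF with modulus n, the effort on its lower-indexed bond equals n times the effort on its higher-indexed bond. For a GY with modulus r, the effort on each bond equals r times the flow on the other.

b4 stroke→Sf1  (Sf1 fixes flow; stroke at Sf1)
b0 stroke→J1  (only one effort-in slot at J1)
b1 stroke→J2  (GY GY1: same side as bond 0)
b3 stroke→I1  (I1 outputs flow p/I1)
b2 stroke→J2  (1-jn J2 has f-setter on 3)
b5 stroke→J2  (J2 flow already set via bond 3)
b6 stroke→J3  (J3 flow already set via bond 2)

dp_I1/dt = 4*F_Sf1 - 11*p_I1/5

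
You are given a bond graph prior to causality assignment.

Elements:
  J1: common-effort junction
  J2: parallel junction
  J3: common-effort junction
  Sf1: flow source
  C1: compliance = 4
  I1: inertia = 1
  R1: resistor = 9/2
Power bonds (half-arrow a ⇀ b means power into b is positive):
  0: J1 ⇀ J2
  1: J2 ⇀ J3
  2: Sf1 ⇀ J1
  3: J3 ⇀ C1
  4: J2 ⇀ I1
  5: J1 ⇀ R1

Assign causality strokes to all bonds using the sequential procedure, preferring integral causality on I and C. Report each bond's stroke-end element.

β0 stroke at J1
β1 stroke at J2
β2 stroke at Sf1
β3 stroke at J3
β4 stroke at I1
β5 stroke at R1

bond 2 stroke→Sf1  (Sf1: flow source, stroke at near end)
bond 3 stroke→J3  (prefer integral on C1)
bond 1 stroke→J2  (common-e at J3 fixed by 3)
bond 0 stroke→J1  (common-e at J2 fixed by 1)
bond 4 stroke→I1  (0-jn J2 has e-setter on 1)
bond 5 stroke→R1  (0-jn J1 has e-setter on 0)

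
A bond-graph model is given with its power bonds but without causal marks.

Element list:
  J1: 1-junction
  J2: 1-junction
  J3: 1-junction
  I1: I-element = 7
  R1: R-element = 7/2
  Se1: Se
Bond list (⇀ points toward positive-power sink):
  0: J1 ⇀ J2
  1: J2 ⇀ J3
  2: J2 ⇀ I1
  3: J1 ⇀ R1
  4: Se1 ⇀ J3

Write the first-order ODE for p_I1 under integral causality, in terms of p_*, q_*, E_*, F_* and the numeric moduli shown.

dp_I1/dt = E_Se1 - p_I1/2

#4 stroke→J3  (source Se1 imposes e)
#1 stroke→J2  (J3 needs exactly one f-in)
#2 stroke→I1  (I1 outputs flow p/I1)
#0 stroke→J2  (J2: bond 2 brought flow, rest push out)
#3 stroke→J1  (common-f at J1 fixed by 0)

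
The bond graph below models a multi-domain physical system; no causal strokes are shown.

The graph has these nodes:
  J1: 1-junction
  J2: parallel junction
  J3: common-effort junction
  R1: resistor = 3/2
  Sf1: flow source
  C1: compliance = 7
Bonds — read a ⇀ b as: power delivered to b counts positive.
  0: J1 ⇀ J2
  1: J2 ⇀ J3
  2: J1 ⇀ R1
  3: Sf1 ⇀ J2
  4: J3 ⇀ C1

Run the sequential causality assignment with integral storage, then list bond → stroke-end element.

#0 stroke→J1
#1 stroke→J2
#2 stroke→R1
#3 stroke→Sf1
#4 stroke→J3

b3 |Sf1  (Sf1 (Sf) sets flow on bond)
b4 |J3  (C1 outputs effort q/C1)
b1 |J2  (0-jn J3 has e-setter on 4)
b0 |J1  (0-jn J2 has e-setter on 1)
b2 |R1  (J1: last free bond brings flow in)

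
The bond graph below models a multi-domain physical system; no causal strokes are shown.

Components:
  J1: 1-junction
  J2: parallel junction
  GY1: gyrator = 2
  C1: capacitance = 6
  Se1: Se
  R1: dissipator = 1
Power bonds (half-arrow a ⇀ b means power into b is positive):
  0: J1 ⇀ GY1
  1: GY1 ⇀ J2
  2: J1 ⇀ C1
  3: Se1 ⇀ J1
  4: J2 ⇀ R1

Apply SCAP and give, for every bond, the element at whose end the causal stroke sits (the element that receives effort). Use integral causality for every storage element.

bond 0 stroke at GY1
bond 1 stroke at GY1
bond 2 stroke at J1
bond 3 stroke at J1
bond 4 stroke at J2

β3 stroke→J1  (Se1: effort source, stroke at far end)
β2 stroke→J1  (C1 integral (e out))
β0 stroke→GY1  (only one flow-in slot at J1)
β1 stroke→GY1  (through GY1, causality inverts; strokes same side of GY1)
β4 stroke→J2  (closing 0-jn rule on J2)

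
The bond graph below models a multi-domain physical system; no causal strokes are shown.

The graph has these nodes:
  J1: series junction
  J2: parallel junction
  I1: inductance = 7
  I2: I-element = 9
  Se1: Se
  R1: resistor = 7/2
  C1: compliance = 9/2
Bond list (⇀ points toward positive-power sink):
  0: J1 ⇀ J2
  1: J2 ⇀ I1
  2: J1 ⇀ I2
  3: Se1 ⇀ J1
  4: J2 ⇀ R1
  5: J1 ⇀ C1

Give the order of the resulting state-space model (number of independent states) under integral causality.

3  (C1, I1, I2 all integral)

bond 3 →J1  (Se1: effort source, stroke at far end)
bond 1 →I1  (I1 outputs flow p/I1)
bond 2 →I2  (I2 integral (f out))
bond 0 →J1  (J1 flow already set via bond 2)
bond 5 →J1  (J1: bond 2 brought flow, rest push out)
bond 4 →J2  (J2: last free bond brings effort in)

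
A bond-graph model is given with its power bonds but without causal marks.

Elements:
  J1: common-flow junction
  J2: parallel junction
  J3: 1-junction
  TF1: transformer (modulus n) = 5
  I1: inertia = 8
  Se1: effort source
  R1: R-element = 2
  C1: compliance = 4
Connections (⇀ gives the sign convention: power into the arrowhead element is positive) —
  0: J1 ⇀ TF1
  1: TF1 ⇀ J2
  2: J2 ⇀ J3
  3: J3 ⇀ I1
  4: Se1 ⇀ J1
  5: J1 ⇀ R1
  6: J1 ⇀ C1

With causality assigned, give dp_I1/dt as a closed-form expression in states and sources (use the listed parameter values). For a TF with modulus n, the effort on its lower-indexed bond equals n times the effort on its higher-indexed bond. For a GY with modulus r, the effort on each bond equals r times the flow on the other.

dp_I1/dt = E_Se1/5 - p_I1/100 - q_C1/20

β4 |J1  (Se1 fixes effort; stroke away)
β3 |I1  (I1 integral (f out))
β2 |J3  (J3: bond 3 brought flow, rest push out)
β1 |J2  (J2 needs exactly one e-in)
β0 |TF1  (TF1 one-in-one-out from 1)
β5 |J1  (J1 flow already set via bond 0)
β6 |J1  (J1: bond 0 brought flow, rest push out)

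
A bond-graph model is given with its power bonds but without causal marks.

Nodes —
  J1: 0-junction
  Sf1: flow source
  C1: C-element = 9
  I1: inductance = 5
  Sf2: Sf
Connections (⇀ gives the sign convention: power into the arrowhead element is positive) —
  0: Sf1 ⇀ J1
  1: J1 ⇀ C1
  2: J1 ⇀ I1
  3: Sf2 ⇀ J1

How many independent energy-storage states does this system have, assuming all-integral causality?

b0 stroke at Sf1  (Sf1 fixes flow; stroke at Sf1)
b3 stroke at Sf2  (Sf2: flow source, stroke at near end)
b1 stroke at J1  (C1: C, integral causality)
b2 stroke at I1  (J1 effort already set via bond 1)

2  (C1, I1 all integral)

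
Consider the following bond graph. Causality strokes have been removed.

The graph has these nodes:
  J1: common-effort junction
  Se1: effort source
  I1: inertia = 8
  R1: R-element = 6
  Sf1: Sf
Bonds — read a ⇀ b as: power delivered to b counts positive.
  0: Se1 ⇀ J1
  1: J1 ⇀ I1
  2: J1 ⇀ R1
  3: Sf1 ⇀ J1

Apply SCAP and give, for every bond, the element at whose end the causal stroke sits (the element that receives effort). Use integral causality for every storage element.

#0 stroke at J1
#1 stroke at I1
#2 stroke at R1
#3 stroke at Sf1

bond 0 |J1  (Se1: effort source, stroke at far end)
bond 3 |Sf1  (source Sf1 imposes f)
bond 1 |I1  (J1 effort already set via bond 0)
bond 2 |R1  (J1: bond 0 brought effort, rest push out)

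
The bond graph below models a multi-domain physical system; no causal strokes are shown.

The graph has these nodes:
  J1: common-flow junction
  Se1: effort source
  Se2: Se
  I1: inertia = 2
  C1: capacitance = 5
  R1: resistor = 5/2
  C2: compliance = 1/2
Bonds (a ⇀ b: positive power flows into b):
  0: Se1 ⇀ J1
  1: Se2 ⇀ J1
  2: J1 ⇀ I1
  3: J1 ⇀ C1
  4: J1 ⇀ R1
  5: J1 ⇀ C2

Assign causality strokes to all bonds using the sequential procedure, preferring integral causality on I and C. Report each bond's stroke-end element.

b0 |J1
b1 |J1
b2 |I1
b3 |J1
b4 |J1
b5 |J1

#0 |J1  (Se1 (Se) sets effort on bond)
#1 |J1  (Se2 fixes effort; stroke away)
#2 |I1  (I1 outputs flow p/I1)
#3 |J1  (common-f at J1 fixed by 2)
#4 |J1  (J1 flow already set via bond 2)
#5 |J1  (J1 flow already set via bond 2)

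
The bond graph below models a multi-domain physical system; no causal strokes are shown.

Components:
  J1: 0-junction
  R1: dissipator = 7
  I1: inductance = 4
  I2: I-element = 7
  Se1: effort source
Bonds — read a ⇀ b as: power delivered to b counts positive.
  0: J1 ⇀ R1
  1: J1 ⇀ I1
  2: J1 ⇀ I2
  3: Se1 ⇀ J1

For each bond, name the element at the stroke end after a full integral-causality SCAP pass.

#3 stroke→J1  (Se1 fixes effort; stroke away)
#0 stroke→R1  (J1: bond 3 brought effort, rest push out)
#1 stroke→I1  (common-e at J1 fixed by 3)
#2 stroke→I2  (J1: bond 3 brought effort, rest push out)

#0 stroke at R1
#1 stroke at I1
#2 stroke at I2
#3 stroke at J1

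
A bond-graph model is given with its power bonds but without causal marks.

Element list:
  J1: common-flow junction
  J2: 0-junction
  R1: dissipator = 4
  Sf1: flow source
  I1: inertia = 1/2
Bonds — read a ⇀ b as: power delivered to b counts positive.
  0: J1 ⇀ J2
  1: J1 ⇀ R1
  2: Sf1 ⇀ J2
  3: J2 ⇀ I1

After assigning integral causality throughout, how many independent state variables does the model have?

b2 |Sf1  (Sf1 fixes flow; stroke at Sf1)
b3 |I1  (prefer integral on I1)
b0 |J2  (J2 needs exactly one e-in)
b1 |J1  (common-f at J1 fixed by 0)

1  (I1 all integral)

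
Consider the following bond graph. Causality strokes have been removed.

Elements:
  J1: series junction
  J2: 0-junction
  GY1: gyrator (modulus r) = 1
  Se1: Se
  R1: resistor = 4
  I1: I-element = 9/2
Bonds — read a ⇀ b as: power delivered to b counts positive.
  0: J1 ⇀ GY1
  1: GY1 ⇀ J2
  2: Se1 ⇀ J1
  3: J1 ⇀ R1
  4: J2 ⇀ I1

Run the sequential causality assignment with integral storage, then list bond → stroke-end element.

β0 stroke→J1
β1 stroke→J2
β2 stroke→J1
β3 stroke→R1
β4 stroke→I1

#2 →J1  (Se1: effort source, stroke at far end)
#4 →I1  (prefer integral on I1)
#1 →J2  (J2 needs exactly one e-in)
#0 →J1  (GY1 both-in/both-out from 1)
#3 →R1  (closing 1-jn rule on J1)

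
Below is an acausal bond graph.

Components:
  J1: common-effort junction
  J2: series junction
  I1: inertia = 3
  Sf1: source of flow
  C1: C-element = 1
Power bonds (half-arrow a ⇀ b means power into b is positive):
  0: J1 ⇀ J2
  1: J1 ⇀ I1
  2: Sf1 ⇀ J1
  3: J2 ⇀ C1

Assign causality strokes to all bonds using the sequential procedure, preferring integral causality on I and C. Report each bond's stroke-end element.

bond 2 stroke at Sf1  (Sf1 fixes flow; stroke at Sf1)
bond 1 stroke at I1  (I1 integral (f out))
bond 0 stroke at J1  (J1: last free bond brings effort in)
bond 3 stroke at J2  (J2 flow already set via bond 0)

β0 →J1
β1 →I1
β2 →Sf1
β3 →J2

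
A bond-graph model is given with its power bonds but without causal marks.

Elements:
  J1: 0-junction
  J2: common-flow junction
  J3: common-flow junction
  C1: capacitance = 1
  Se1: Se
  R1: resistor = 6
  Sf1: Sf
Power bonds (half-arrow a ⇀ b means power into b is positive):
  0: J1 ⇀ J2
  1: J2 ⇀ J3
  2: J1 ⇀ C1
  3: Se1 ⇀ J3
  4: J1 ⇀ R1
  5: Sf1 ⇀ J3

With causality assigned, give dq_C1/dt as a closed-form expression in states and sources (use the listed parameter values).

#3 →J3  (Se1: effort source, stroke at far end)
#5 →Sf1  (source Sf1 imposes f)
#1 →J3  (J3 flow already set via bond 5)
#0 →J2  (J2: bond 1 brought flow, rest push out)
#2 →J1  (C1 outputs effort q/C1)
#4 →R1  (common-e at J1 fixed by 2)

dq_C1/dt = -F_Sf1 - q_C1/6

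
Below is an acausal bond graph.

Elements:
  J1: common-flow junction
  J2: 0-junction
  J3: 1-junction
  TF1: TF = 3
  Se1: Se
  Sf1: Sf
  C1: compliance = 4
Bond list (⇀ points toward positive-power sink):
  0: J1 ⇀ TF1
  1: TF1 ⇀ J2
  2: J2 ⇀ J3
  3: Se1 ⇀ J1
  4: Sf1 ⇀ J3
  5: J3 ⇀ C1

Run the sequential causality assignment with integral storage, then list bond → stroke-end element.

bond 3 |J1  (source Se1 imposes e)
bond 4 |Sf1  (Sf1: flow source, stroke at near end)
bond 0 |TF1  (closing 1-jn rule on J1)
bond 2 |J3  (1-jn J3 has f-setter on 4)
bond 5 |J3  (common-f at J3 fixed by 4)
bond 1 |J2  (TF TF1: opposite of bond 0)

b0 stroke at TF1
b1 stroke at J2
b2 stroke at J3
b3 stroke at J1
b4 stroke at Sf1
b5 stroke at J3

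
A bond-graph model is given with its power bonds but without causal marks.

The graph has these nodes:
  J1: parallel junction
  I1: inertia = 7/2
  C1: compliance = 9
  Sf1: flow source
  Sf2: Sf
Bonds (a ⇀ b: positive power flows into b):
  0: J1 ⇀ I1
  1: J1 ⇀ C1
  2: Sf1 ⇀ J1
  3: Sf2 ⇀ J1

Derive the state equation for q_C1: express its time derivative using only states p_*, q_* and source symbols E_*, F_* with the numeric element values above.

dq_C1/dt = F_Sf1 + F_Sf2 - 2*p_I1/7

β2 |Sf1  (Sf1 fixes flow; stroke at Sf1)
β3 |Sf2  (Sf2 fixes flow; stroke at Sf2)
β0 |I1  (I1 integral (f out))
β1 |J1  (J1: last free bond brings effort in)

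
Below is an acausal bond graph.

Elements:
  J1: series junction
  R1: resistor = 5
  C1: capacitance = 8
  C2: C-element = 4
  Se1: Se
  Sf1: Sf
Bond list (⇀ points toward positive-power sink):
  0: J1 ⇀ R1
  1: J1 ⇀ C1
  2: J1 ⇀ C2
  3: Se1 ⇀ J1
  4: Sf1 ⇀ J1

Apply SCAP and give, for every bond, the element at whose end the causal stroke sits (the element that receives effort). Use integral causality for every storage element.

#3 |J1  (Se1: effort source, stroke at far end)
#4 |Sf1  (source Sf1 imposes f)
#0 |J1  (J1 flow already set via bond 4)
#1 |J1  (common-f at J1 fixed by 4)
#2 |J1  (1-jn J1 has f-setter on 4)

β0 →J1
β1 →J1
β2 →J1
β3 →J1
β4 →Sf1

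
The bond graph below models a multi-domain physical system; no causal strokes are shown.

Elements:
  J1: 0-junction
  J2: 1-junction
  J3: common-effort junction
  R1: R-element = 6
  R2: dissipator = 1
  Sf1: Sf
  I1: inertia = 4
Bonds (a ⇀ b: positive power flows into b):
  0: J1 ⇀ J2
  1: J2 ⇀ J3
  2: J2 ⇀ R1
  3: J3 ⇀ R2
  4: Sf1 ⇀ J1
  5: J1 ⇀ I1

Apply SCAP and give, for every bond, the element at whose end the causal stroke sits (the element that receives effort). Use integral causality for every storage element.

β4 stroke at Sf1  (Sf1 (Sf) sets flow on bond)
β5 stroke at I1  (I1: I, integral causality)
β0 stroke at J1  (J1 needs exactly one e-in)
β1 stroke at J2  (common-f at J2 fixed by 0)
β2 stroke at J2  (common-f at J2 fixed by 0)
β3 stroke at J3  (J3 needs exactly one e-in)

b0 stroke→J1
b1 stroke→J2
b2 stroke→J2
b3 stroke→J3
b4 stroke→Sf1
b5 stroke→I1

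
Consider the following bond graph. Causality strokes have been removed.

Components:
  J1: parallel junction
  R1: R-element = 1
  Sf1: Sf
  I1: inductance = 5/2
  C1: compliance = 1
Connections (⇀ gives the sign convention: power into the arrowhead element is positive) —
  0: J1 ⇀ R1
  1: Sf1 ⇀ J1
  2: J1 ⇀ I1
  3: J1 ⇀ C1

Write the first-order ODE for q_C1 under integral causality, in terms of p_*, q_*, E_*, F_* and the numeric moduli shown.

dq_C1/dt = F_Sf1 - 2*p_I1/5 - q_C1

bond 1 |Sf1  (Sf1: flow source, stroke at near end)
bond 2 |I1  (prefer integral on I1)
bond 3 |J1  (prefer integral on C1)
bond 0 |R1  (common-e at J1 fixed by 3)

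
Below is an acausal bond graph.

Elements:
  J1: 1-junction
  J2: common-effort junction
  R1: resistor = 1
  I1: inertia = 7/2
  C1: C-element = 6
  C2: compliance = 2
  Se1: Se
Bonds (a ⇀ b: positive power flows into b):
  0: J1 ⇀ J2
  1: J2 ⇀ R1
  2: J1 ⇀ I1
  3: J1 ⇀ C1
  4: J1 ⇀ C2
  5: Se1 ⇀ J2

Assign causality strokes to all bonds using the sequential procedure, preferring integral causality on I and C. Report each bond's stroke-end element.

b5 |J2  (Se1 fixes effort; stroke away)
b0 |J1  (J2: bond 5 brought effort, rest push out)
b1 |R1  (J2 effort already set via bond 5)
b2 |I1  (I1 integral (f out))
b3 |J1  (J1 flow already set via bond 2)
b4 |J1  (J1 flow already set via bond 2)

#0 stroke→J1
#1 stroke→R1
#2 stroke→I1
#3 stroke→J1
#4 stroke→J1
#5 stroke→J2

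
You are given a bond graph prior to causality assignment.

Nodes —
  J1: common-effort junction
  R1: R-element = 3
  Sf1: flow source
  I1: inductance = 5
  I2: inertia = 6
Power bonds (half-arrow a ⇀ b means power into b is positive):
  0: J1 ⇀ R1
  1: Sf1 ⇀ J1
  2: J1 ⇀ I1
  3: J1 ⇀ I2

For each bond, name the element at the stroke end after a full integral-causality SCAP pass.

β0 stroke at J1
β1 stroke at Sf1
β2 stroke at I1
β3 stroke at I2

β1 →Sf1  (Sf1 fixes flow; stroke at Sf1)
β2 →I1  (I1 integral (f out))
β3 →I2  (prefer integral on I2)
β0 →J1  (closing 0-jn rule on J1)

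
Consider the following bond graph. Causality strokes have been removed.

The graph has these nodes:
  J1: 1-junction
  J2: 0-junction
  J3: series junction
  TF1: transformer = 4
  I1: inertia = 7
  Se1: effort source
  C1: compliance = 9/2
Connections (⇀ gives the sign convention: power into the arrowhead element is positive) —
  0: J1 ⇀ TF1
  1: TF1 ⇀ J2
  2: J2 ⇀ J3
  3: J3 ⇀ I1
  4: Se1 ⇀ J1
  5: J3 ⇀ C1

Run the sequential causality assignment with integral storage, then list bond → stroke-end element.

b0 stroke→TF1
b1 stroke→J2
b2 stroke→J3
b3 stroke→I1
b4 stroke→J1
b5 stroke→J3

bond 4 stroke at J1  (Se1 fixes effort; stroke away)
bond 0 stroke at TF1  (J1: last free bond brings flow in)
bond 1 stroke at J2  (through TF1, causality passes straight; one stroke at TF1)
bond 2 stroke at J3  (J2: bond 1 brought effort, rest push out)
bond 3 stroke at I1  (I1: I, integral causality)
bond 5 stroke at J3  (J3: bond 3 brought flow, rest push out)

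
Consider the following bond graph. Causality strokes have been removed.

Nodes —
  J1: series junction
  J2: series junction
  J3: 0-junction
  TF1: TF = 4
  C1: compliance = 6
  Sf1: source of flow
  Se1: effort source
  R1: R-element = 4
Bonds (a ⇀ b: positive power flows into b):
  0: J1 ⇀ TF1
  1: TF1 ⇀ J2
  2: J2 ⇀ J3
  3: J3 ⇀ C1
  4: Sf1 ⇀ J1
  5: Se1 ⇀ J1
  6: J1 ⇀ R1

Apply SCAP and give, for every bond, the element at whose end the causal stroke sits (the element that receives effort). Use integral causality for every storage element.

bond 0 stroke at J1
bond 1 stroke at TF1
bond 2 stroke at J2
bond 3 stroke at J3
bond 4 stroke at Sf1
bond 5 stroke at J1
bond 6 stroke at J1

bond 4 stroke at Sf1  (Sf1 fixes flow; stroke at Sf1)
bond 5 stroke at J1  (Se1: effort source, stroke at far end)
bond 0 stroke at J1  (1-jn J1 has f-setter on 4)
bond 6 stroke at J1  (common-f at J1 fixed by 4)
bond 1 stroke at TF1  (through TF1, causality passes straight; one stroke at TF1)
bond 2 stroke at J2  (common-f at J2 fixed by 1)
bond 3 stroke at J3  (J3 needs exactly one e-in)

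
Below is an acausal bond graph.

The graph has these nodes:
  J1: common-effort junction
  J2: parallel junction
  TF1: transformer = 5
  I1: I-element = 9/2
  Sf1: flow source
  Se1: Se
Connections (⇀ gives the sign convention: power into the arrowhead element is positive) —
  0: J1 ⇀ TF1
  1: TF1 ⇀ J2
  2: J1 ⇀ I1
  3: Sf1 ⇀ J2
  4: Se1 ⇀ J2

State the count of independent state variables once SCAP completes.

bond 3 |Sf1  (Sf1: flow source, stroke at near end)
bond 4 |J2  (Se1: effort source, stroke at far end)
bond 1 |TF1  (0-jn J2 has e-setter on 4)
bond 0 |J1  (TF1 one-in-one-out from 1)
bond 2 |I1  (common-e at J1 fixed by 0)

1  (I1 all integral)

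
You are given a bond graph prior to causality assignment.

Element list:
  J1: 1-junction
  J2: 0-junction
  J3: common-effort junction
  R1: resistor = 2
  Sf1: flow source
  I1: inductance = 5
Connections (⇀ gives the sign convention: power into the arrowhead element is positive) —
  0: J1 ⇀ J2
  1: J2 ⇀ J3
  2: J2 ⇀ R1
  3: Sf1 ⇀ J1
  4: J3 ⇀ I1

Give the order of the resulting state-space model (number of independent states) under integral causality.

1  (I1 all integral)

b3 |Sf1  (Sf1: flow source, stroke at near end)
b0 |J1  (1-jn J1 has f-setter on 3)
b4 |I1  (I1 outputs flow p/I1)
b1 |J3  (J3 needs exactly one e-in)
b2 |J2  (only one effort-in slot at J2)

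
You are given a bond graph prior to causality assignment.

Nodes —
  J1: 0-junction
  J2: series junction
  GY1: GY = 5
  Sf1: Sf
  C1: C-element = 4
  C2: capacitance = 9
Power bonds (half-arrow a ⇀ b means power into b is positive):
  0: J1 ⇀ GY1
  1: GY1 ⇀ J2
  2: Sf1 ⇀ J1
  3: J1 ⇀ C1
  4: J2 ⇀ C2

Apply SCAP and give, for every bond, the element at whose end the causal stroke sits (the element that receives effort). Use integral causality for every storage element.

#0 →GY1
#1 →GY1
#2 →Sf1
#3 →J1
#4 →J2

bond 2 stroke→Sf1  (source Sf1 imposes f)
bond 3 stroke→J1  (C1: C, integral causality)
bond 0 stroke→GY1  (J1: bond 3 brought effort, rest push out)
bond 1 stroke→GY1  (GY1 both-in/both-out from 0)
bond 4 stroke→J2  (common-f at J2 fixed by 1)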